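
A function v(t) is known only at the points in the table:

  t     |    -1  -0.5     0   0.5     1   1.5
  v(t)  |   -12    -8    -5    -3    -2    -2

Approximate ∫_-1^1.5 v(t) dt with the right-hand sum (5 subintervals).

Δt = 0.5.
Sum = 0.5·[(-8) + (-5) + (-3) + (-2) + (-2)] = -10.

-10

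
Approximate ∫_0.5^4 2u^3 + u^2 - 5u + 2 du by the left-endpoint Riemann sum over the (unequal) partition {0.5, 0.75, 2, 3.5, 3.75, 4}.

63.890625

Subinterval widths: 0.25, 1.25, 1.5, 0.25, 0.25.
Left endpoints: 0.5, 0.75, 2, 3.5, 3.75.
f(0.5) = 0, f(0.75) = -0.34375, f(2) = 12, f(3.5) = 82.5, f(3.75) = 102.78125.
Sum = Σ Δu_i · f(u_i).
Sum = 63.890625.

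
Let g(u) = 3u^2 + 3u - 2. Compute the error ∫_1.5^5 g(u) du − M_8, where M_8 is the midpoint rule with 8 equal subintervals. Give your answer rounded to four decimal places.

Exact integral: ∫_1.5^5 g(u) du = 148.75.
M_8 ≈ 148.582520.
Error ≈ 148.75 − 148.582520 ≈ 0.1675.

0.1675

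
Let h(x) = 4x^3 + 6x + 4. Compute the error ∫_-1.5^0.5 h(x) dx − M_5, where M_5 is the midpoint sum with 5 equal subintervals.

Exact integral: ∫_-1.5^0.5 h(x) dx = -3.
M_5 = -2.84.
Error = -3 − (-2.84) = -0.16.

-0.16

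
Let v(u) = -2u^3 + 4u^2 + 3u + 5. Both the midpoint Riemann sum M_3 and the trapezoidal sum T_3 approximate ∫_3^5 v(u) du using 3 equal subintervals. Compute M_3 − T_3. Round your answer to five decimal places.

4.44444

M_3 ≈ -105.8518519.
T_3 ≈ -110.2962963.
M_3 − T_3 ≈ 4.44444.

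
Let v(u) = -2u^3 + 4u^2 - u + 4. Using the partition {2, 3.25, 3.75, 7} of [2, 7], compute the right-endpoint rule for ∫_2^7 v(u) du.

-1658.8046875

Subinterval widths: 1.25, 0.5, 3.25.
Right endpoints: 3.25, 3.75, 7.
v(3.25) = -25.65625, v(3.75) = -48.96875, v(7) = -493.
Sum = Σ Δu_i · v(u_i).
Sum = -1658.8046875.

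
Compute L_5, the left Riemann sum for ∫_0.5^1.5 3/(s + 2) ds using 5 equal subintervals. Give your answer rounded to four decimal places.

Δs = (1.5 − 0.5)/5 = 0.2.
Left endpoints: 0.5, 0.7, 0.9, 1.1, 1.3.
f(0.5) = 1.2, f(0.7) = 10/9, f(0.9) = 30/29, f(1.1) = 30/31, f(1.3) = 10/11.
Sum = Δs · [f(0.5) + f(0.7) + f(0.9) + f(1.1) + f(1.3)].
Sum ≈ 1.0445.

1.0445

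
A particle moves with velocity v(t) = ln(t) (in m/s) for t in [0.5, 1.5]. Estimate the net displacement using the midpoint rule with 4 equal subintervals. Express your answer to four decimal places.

Δt = (1.5 − 0.5)/4 = 0.25.
Midpoints: 0.625, 0.875, 1.125, 1.375.
v(0.625) ≈ -0.4700, v(0.875) ≈ -0.1335, v(1.125) ≈ 0.1178, v(1.375) ≈ 0.3185.
Sum = Δt · [v(0.625) + v(0.875) + v(1.125) + v(1.375)].
Sum ≈ -0.0418.

-0.0418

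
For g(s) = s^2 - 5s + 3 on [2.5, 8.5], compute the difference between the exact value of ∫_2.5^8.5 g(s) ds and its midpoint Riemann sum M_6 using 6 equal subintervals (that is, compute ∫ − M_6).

Exact integral: ∫_2.5^8.5 g(s) ds = 52.5.
M_6 = 52.
Error = 52.5 − 52 = 0.5.

0.5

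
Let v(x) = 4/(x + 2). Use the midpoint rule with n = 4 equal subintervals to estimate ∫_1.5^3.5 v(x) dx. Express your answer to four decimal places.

1.8059

Δx = (3.5 − 1.5)/4 = 0.5.
Midpoints: 1.75, 2.25, 2.75, 3.25.
v(1.75) = 16/15, v(2.25) = 16/17, v(2.75) = 16/19, v(3.25) = 16/21.
Sum = Δx · [v(1.75) + v(2.25) + v(2.75) + v(3.25)].
Sum ≈ 1.8059.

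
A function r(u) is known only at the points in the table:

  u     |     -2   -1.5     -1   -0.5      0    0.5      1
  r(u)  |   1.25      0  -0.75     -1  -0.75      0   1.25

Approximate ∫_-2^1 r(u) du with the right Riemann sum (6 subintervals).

Δu = 0.5.
Sum = 0.5·[0 + (-0.75) + (-1) + (-0.75) + 0 + 1.25] = -0.625.

-0.625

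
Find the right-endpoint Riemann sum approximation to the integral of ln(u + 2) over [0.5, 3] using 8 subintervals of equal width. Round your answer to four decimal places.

Δu = (3 − 0.5)/8 = 0.3125.
Right endpoints: 0.8125, 1.125, 1.4375, 1.75, 2.0625, 2.375, 2.6875, 3.
f(0.8125) ≈ 1.0341, f(1.125) ≈ 1.1394, f(1.4375) ≈ 1.2347, f(1.75) ≈ 1.3218, f(2.0625) ≈ 1.4018, f(2.375) ≈ 1.4759, f(2.6875) ≈ 1.5449, f(3) ≈ 1.6094.
Sum = Δu · [f(0.8125) + f(1.125) + f(1.4375) + ...].
Sum ≈ 3.3631.

3.3631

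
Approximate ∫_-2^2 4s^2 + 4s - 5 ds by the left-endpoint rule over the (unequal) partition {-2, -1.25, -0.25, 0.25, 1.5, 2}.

-4.0625

Subinterval widths: 0.75, 1, 0.5, 1.25, 0.5.
Left endpoints: -2, -1.25, -0.25, 0.25, 1.5.
f(-2) = 3, f(-1.25) = -3.75, f(-0.25) = -5.75, f(0.25) = -3.75, f(1.5) = 10.
Sum = Σ Δs_i · f(s_i).
Sum = -4.0625.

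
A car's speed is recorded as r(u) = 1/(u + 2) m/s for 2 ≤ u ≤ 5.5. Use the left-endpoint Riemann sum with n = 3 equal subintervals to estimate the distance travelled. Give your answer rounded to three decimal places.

Δu = (5.5 − 2)/3 = 7/6.
Left endpoints: 2, 19/6, 13/3.
r(2) = 0.25, r(19/6) = 6/31, r(13/3) = 3/19.
Sum = Δu · [r(2) + r(19/6) + r(13/3)].
Sum ≈ 0.702.

0.702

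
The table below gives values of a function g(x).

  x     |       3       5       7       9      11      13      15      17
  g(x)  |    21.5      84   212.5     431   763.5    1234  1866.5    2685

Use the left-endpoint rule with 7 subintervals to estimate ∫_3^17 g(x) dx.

9226

Δx = 2.
Sum = 2·[21.5 + 84 + 212.5 + 431 + 763.5 + 1234 + 1866.5] = 9226.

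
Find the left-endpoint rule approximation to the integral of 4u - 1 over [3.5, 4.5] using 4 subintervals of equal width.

14.5

Δu = (4.5 − 3.5)/4 = 0.25.
Left endpoints: 3.5, 3.75, 4, 4.25.
f(3.5) = 13, f(3.75) = 14, f(4) = 15, f(4.25) = 16.
Sum = Δu · [f(3.5) + f(3.75) + f(4) + f(4.25)].
Sum = 14.5.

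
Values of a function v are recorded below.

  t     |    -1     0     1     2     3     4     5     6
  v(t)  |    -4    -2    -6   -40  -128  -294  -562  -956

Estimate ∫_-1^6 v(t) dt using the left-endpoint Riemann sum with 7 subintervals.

Δt = 1.
Sum = 1·[(-4) + (-2) + (-6) + (-40) + (-128) + (-294) + (-562)] = -1036.

-1036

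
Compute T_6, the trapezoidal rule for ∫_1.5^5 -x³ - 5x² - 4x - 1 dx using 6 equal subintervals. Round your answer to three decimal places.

Δx = (5 − 1.5)/6 = 7/12.
f(1.5) = -21.625, f(25/12) = -69253/1728, f(8/3) = -1787/27, f(3.25) = -101.140625, f(23/6) = -31565/216, f(53/12) = -349673/1728, f(5) = -271.
T_6 = (Δx/2)·[f(x_0) + 2f(x_1) + ... + 2f(x_{5}) + f(x_6)].
Sum ≈ -409.621.

-409.621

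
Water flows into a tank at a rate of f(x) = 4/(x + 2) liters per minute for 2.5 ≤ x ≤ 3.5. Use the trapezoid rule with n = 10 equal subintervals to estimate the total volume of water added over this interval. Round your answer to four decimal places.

Δx = (3.5 − 2.5)/10 = 0.1.
f(2.5) = 8/9, f(2.6) = 20/23, f(2.7) = 40/47, f(2.8) = 5/6, f(2.9) = 40/49, f(3) = 0.8, f(3.1) = 40/51, f(3.2) = 10/13, f(3.3) = 40/53, f(3.4) = 20/27, f(3.5) = 8/11.
T_10 = (Δx/2)·[f(x_0) + 2f(x_1) + ... + 2f(x_{9}) + f(x_10)].
Sum ≈ 0.8027.

0.8027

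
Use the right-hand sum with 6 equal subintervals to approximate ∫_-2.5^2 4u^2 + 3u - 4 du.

Δu = (2 − (-2.5))/6 = 0.75.
Right endpoints: -1.75, -1, -0.25, 0.5, 1.25, 2.
f(-1.75) = 3, f(-1) = -3, f(-0.25) = -4.5, f(0.5) = -1.5, f(1.25) = 6, f(2) = 18.
Sum = Δu · [f(-1.75) + f(-1) + f(-0.25) + ...].
Sum = 13.5.

13.5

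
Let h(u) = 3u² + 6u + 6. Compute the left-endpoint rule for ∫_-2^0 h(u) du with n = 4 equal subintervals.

8.25

Δu = (0 − (-2))/4 = 0.5.
Left endpoints: -2, -1.5, -1, -0.5.
h(-2) = 6, h(-1.5) = 3.75, h(-1) = 3, h(-0.5) = 3.75.
Sum = Δu · [h(-2) + h(-1.5) + h(-1) + h(-0.5)].
Sum = 8.25.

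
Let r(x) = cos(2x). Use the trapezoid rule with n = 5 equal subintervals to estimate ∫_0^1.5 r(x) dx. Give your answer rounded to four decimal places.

0.0684

Δx = (1.5 − 0)/5 = 0.3.
r(0) ≈ 1.0000, r(0.3) ≈ 0.8253, r(0.6) ≈ 0.3624, r(0.9) ≈ -0.2272, r(1.2) ≈ -0.7374, r(1.5) ≈ -0.9900.
T_5 = (Δx/2)·[r(x_0) + 2r(x_1) + ... + 2r(x_{4}) + r(x_5)].
Sum ≈ 0.0684.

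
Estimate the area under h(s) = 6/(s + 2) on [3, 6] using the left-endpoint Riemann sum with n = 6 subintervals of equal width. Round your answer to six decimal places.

Δs = (6 − 3)/6 = 0.5.
Left endpoints: 3, 3.5, 4, 4.5, 5, 5.5.
h(3) = 1.2, h(3.5) = 12/11, h(4) = 1, h(4.5) = 12/13, h(5) = 6/7, h(5.5) = 0.8.
Sum = Δs · [h(3) + h(3.5) + h(4) + ...].
Sum ≈ 2.935564.

2.935564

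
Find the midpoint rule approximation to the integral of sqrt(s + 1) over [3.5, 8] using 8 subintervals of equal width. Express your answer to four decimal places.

11.6369

Δs = (8 − 3.5)/8 = 0.5625.
Midpoints: 3.78125, 4.34375, 4.90625, 5.46875, 6.03125, 6.59375, 7.15625, 7.71875.
f(3.78125) ≈ 2.1866, f(4.34375) ≈ 2.3117, f(4.90625) ≈ 2.4303, f(5.46875) ≈ 2.5434, f(6.03125) ≈ 2.6517, f(6.59375) ≈ 2.7557, f(7.15625) ≈ 2.8559, f(7.71875) ≈ 2.9528.
Sum = Δs · [f(3.78125) + f(4.34375) + f(4.90625) + ...].
Sum ≈ 11.6369.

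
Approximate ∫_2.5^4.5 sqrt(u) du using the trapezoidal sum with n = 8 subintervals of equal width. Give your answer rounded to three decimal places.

3.728

Δu = (4.5 − 2.5)/8 = 0.25.
f(2.5) ≈ 1.581, f(2.75) ≈ 1.658, f(3) ≈ 1.732, f(3.25) ≈ 1.803, f(3.5) ≈ 1.871, f(3.75) ≈ 1.936, f(4) ≈ 2.000, f(4.25) ≈ 2.062, f(4.5) ≈ 2.121.
T_8 = (Δu/2)·[f(u_0) + 2f(u_1) + ... + 2f(u_{7}) + f(u_8)].
Sum ≈ 3.728.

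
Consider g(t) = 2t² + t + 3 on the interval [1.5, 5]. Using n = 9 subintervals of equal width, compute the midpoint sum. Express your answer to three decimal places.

Δt = (5 − 1.5)/9 = 7/18.
Midpoints: 61/36, 25/12, 89/36, 103/36, 3.25, 131/36, 145/36, 53/12, 173/36.
g(61/36) = 6763/648, g(25/12) = 991/72, g(89/36) = 11467/648, g(103/36) = 14407/648, g(3.25) = 27.375, g(131/36) = 21463/648, g(145/36) = 25579/648, g(53/12) = 3343/72, g(173/36) = 34987/648.
Sum = Δt · [g(61/36) + g(25/12) + g(89/36) + ...].
Sum ≈ 102.870.

102.870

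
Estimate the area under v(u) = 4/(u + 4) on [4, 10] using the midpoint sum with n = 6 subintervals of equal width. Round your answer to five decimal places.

Δu = (10 − 4)/6 = 1.
Midpoints: 4.5, 5.5, 6.5, 7.5, 8.5, 9.5.
v(4.5) = 8/17, v(5.5) = 8/19, v(6.5) = 8/21, v(7.5) = 8/23, v(8.5) = 0.32, v(9.5) = 8/27.
Sum = Δu · [v(4.5) + v(5.5) + v(6.5) + ...].
Sum ≈ 2.23672.

2.23672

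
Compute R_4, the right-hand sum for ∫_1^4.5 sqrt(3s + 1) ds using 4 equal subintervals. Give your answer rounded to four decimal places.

Δs = (4.5 − 1)/4 = 0.875.
Right endpoints: 1.875, 2.75, 3.625, 4.5.
f(1.875) ≈ 2.5739, f(2.75) ≈ 3.0414, f(3.625) ≈ 3.4460, f(4.5) ≈ 3.8079.
Sum = Δs · [f(1.875) + f(2.75) + f(3.625) + f(4.5)].
Sum ≈ 11.2605.

11.2605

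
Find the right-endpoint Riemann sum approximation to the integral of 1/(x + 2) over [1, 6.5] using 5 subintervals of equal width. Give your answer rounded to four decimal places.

0.9325

Δx = (6.5 − 1)/5 = 1.1.
Right endpoints: 2.1, 3.2, 4.3, 5.4, 6.5.
f(2.1) = 10/41, f(3.2) = 5/26, f(4.3) = 10/63, f(5.4) = 5/37, f(6.5) = 2/17.
Sum = Δx · [f(2.1) + f(3.2) + f(4.3) + f(5.4) + f(6.5)].
Sum ≈ 0.9325.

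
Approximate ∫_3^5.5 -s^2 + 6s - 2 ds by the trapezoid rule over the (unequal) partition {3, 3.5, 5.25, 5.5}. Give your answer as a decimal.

Subinterval widths: 0.5, 1.75, 0.25.
f(3) = 7, f(3.5) = 6.75, f(5.25) = 1.9375, f(5.5) = 0.75.
On each subinterval the trapezoid contributes (Δs_i/2)·[f(s_{i-1}) + f(s_i)].
Sum = 11.375.

11.375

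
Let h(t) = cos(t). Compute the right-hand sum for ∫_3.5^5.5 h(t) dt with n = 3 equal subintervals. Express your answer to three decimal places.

0.207

Δt = (5.5 − 3.5)/3 = 2/3.
Right endpoints: 25/6, 29/6, 5.5.
h(25/6) ≈ -0.519, h(29/6) ≈ 0.121, h(5.5) ≈ 0.709.
Sum = Δt · [h(25/6) + h(29/6) + h(5.5)].
Sum ≈ 0.207.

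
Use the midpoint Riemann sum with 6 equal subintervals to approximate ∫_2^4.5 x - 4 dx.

-1.875

Δx = (4.5 − 2)/6 = 5/12.
Midpoints: 53/24, 2.625, 73/24, 83/24, 3.875, 103/24.
f(53/24) = -43/24, f(2.625) = -1.375, f(73/24) = -23/24, f(83/24) = -13/24, f(3.875) = -0.125, f(103/24) = 7/24.
Sum = Δx · [f(53/24) + f(2.625) + f(73/24) + ...].
Sum = -1.875.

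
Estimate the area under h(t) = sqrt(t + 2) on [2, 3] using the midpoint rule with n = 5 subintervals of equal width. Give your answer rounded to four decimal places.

Δt = (3 − 2)/5 = 0.2.
Midpoints: 2.1, 2.3, 2.5, 2.7, 2.9.
h(2.1) ≈ 2.0248, h(2.3) ≈ 2.0736, h(2.5) ≈ 2.1213, h(2.7) ≈ 2.1679, h(2.9) ≈ 2.2136.
Sum = Δt · [h(2.1) + h(2.3) + h(2.5) + h(2.7) + h(2.9)].
Sum ≈ 2.1203.

2.1203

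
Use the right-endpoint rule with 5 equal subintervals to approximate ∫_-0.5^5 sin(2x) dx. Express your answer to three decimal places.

Δx = (5 − (-0.5))/5 = 1.1.
Right endpoints: 0.6, 1.7, 2.8, 3.9, 5.
f(0.6) ≈ 0.932, f(1.7) ≈ -0.256, f(2.8) ≈ -0.631, f(3.9) ≈ 0.999, f(5) ≈ -0.544.
Sum = Δx · [f(0.6) + f(1.7) + f(2.8) + f(3.9) + f(5)].
Sum ≈ 0.550.

0.550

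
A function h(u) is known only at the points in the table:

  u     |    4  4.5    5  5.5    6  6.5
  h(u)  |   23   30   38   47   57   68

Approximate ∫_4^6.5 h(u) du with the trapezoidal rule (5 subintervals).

108.75

Δu = 0.5.
T_5 = (0.5/2)·[23 + 2·30 + 2·38 + 2·47 + 2·57 + 68] = 108.75.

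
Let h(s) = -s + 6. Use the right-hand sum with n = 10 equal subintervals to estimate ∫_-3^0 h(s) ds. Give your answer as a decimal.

22.05

Δs = (0 − (-3))/10 = 0.3.
Right endpoints: -2.7, -2.4, -2.1, -1.8, -1.5, -1.2, -0.9, -0.6, -0.3, 0.
h(-2.7) = 8.7, h(-2.4) = 8.4, h(-2.1) = 8.1, h(-1.8) = 7.8, h(-1.5) = 7.5, h(-1.2) = 7.2, h(-0.9) = 6.9, h(-0.6) = 6.6, h(-0.3) = 6.3, h(0) = 6.
Sum = Δs · [h(-2.7) + h(-2.4) + h(-2.1) + ...].
Sum = 22.05.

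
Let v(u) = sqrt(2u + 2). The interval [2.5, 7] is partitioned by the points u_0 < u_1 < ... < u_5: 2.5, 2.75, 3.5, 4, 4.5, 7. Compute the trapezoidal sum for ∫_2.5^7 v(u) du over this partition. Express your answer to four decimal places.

15.1311

Subinterval widths: 0.25, 0.75, 0.5, 0.5, 2.5.
v(2.5) ≈ 2.6458, v(2.75) ≈ 2.7386, v(3.5) ≈ 3.0000, v(4) ≈ 3.1623, v(4.5) ≈ 3.3166, v(7) ≈ 4.0000.
On each subinterval the trapezoid contributes (Δu_i/2)·[v(u_{i-1}) + v(u_i)].
Sum ≈ 15.1311.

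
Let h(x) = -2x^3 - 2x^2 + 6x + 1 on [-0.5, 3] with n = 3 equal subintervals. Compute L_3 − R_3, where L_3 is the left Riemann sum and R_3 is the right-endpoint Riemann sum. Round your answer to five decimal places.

59.20833

L_3 ≈ -6.7407407.
R_3 ≈ -65.9490741.
L_3 − R_3 ≈ 59.20833.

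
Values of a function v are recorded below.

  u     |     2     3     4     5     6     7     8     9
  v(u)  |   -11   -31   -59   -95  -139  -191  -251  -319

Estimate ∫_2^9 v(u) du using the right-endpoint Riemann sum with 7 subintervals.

-1085

Δu = 1.
Sum = 1·[(-31) + (-59) + (-95) + (-139) + (-191) + (-251) + (-319)] = -1085.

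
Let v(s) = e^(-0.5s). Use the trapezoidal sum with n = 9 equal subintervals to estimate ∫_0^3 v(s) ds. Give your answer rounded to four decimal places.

Δs = (3 − 0)/9 = 1/3.
v(0) ≈ 1.0000, v(1/3) ≈ 0.8465, v(2/3) ≈ 0.7165, v(1) ≈ 0.6065, v(4/3) ≈ 0.5134, v(5/3) ≈ 0.4346, v(2) ≈ 0.3679, v(7/3) ≈ 0.3114, v(8/3) ≈ 0.2636, v(3) ≈ 0.2231.
T_9 = (Δs/2)·[v(s_0) + 2v(s_1) + ... + 2v(s_{8}) + v(s_9)].
Sum ≈ 1.5573.

1.5573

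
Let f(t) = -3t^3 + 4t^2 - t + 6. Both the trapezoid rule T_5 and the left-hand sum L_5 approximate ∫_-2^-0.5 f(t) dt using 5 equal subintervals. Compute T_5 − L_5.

T_5 = 33.67125.
L_5 = 39.69.
T_5 − L_5 = -6.01875.

-6.01875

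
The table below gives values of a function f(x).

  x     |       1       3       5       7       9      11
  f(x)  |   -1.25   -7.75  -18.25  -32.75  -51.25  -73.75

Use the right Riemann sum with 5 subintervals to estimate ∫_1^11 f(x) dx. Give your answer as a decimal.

-367.5

Δx = 2.
Sum = 2·[(-7.75) + (-18.25) + (-32.75) + (-51.25) + (-73.75)] = -367.5.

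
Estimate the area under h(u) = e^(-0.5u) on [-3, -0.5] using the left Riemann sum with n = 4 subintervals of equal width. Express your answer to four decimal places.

7.4466

Δu = (-0.5 − (-3))/4 = 0.625.
Left endpoints: -3, -2.375, -1.75, -1.125.
h(-3) ≈ 4.4817, h(-2.375) ≈ 3.2789, h(-1.75) ≈ 2.3989, h(-1.125) ≈ 1.7551.
Sum = Δu · [h(-3) + h(-2.375) + h(-1.75) + h(-1.125)].
Sum ≈ 7.4466.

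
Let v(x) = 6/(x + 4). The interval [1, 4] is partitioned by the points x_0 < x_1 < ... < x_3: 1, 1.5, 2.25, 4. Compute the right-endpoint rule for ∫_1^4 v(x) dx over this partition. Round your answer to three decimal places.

2.578

Subinterval widths: 0.5, 0.75, 1.75.
Right endpoints: 1.5, 2.25, 4.
v(1.5) = 12/11, v(2.25) = 0.96, v(4) = 0.75.
Sum = Σ Δx_i · v(x_i).
Sum ≈ 2.578.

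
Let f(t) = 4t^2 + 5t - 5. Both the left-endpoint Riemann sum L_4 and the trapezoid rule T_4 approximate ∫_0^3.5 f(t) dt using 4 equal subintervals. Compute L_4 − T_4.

-29.09375

L_4 = 42.984375.
T_4 = 72.078125.
L_4 − T_4 = -29.09375.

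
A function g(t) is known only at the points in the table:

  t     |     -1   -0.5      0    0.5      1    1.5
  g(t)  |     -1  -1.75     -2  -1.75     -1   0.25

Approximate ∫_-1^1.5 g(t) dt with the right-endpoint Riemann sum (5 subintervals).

-3.125

Δt = 0.5.
Sum = 0.5·[(-1.75) + (-2) + (-1.75) + (-1) + 0.25] = -3.125.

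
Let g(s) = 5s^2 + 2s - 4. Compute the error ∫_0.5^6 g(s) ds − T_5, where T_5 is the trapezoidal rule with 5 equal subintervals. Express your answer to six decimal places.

-5.545833

Exact integral: ∫_0.5^6 g(s) ds ≈ 373.54166667.
T_5 = 379.0875.
Error ≈ 373.54166667 − 379.0875 ≈ -5.545833.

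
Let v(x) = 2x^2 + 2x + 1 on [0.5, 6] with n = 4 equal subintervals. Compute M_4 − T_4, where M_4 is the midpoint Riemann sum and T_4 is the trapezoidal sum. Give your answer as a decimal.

M_4 = 183.43359375.
T_4 = 188.6328125.
M_4 − T_4 = -5.19921875.

-5.19921875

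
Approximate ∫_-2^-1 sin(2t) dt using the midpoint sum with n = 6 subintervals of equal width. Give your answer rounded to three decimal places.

-0.119

Δt = (-1 − (-2))/6 = 1/6.
Midpoints: -23/12, -1.75, -19/12, -17/12, -1.25, -13/12.
f(-23/12) ≈ 0.638, f(-1.75) ≈ 0.351, f(-19/12) ≈ 0.025, f(-17/12) ≈ -0.303, f(-1.25) ≈ -0.598, f(-13/12) ≈ -0.828.
Sum = Δt · [f(-23/12) + f(-1.75) + f(-19/12) + ...].
Sum ≈ -0.119.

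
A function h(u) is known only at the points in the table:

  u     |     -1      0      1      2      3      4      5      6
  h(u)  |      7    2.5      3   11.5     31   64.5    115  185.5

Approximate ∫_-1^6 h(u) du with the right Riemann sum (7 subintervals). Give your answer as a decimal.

413

Δu = 1.
Sum = 1·[2.5 + 3 + 11.5 + 31 + 64.5 + 115 + 185.5] = 413.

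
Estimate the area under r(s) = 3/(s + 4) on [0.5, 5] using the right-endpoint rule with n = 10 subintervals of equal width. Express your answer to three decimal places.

Δs = (5 − 0.5)/10 = 0.45.
Right endpoints: 0.95, 1.4, 1.85, 2.3, 2.75, 3.2, 3.65, 4.1, 4.55, 5.
r(0.95) = 20/33, r(1.4) = 5/9, r(1.85) = 20/39, r(2.3) = 10/21, r(2.75) = 4/9, r(3.2) = 5/12, r(3.65) = 20/51, r(4.1) = 10/27, r(4.55) = 20/57, r(5) = 1/3.
Sum = Δs · [r(0.95) + r(1.4) + r(1.85) + ...].
Sum ≈ 2.006.

2.006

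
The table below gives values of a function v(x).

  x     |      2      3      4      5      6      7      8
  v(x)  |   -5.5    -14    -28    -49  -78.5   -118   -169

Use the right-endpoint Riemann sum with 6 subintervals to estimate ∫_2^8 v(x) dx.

-456.5

Δx = 1.
Sum = 1·[(-14) + (-28) + (-49) + (-78.5) + (-118) + (-169)] = -456.5.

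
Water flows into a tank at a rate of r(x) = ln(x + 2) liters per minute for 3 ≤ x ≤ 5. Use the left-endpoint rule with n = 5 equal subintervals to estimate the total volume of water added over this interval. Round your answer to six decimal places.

3.506125

Δx = (5 − 3)/5 = 0.4.
Left endpoints: 3, 3.4, 3.8, 4.2, 4.6.
r(3) ≈ 1.609438, r(3.4) ≈ 1.686399, r(3.8) ≈ 1.757858, r(4.2) ≈ 1.824549, r(4.6) ≈ 1.887070.
Sum = Δx · [r(3) + r(3.4) + r(3.8) + r(4.2) + r(4.6)].
Sum ≈ 3.506125.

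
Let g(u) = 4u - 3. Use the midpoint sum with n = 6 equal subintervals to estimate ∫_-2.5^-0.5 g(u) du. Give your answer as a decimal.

Δu = (-0.5 − (-2.5))/6 = 1/3.
Midpoints: -7/3, -2, -5/3, -4/3, -1, -2/3.
g(-7/3) = -37/3, g(-2) = -11, g(-5/3) = -29/3, g(-4/3) = -25/3, g(-1) = -7, g(-2/3) = -17/3.
Sum = Δu · [g(-7/3) + g(-2) + g(-5/3) + ...].
Sum = -18.

-18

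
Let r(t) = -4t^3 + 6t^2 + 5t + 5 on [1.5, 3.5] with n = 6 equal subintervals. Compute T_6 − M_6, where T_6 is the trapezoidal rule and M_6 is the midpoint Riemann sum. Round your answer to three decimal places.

-1.333

T_6 ≈ -31.88889.
M_6 ≈ -30.55556.
T_6 − M_6 ≈ -1.333.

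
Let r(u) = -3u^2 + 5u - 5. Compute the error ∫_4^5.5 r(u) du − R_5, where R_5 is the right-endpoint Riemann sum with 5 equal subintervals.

Exact integral: ∫_4^5.5 r(u) du = -74.25.
R_5 = -79.605.
Error = -74.25 − (-79.605) = 5.355.

5.355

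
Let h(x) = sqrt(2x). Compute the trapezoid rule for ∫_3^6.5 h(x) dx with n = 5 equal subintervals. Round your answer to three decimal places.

Δx = (6.5 − 3)/5 = 0.7.
h(3) ≈ 2.449, h(3.7) ≈ 2.720, h(4.4) ≈ 2.966, h(5.1) ≈ 3.194, h(5.8) ≈ 3.406, h(6.5) ≈ 3.606.
T_5 = (Δx/2)·[h(x_0) + 2h(x_1) + ... + 2h(x_{4}) + h(x_5)].
Sum ≈ 10.720.

10.720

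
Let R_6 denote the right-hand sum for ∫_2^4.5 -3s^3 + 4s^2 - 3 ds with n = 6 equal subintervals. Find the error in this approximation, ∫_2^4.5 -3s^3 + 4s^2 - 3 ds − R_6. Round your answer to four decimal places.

Exact integral: ∫_2^4.5 f(s) ds ≈ -192.213542.
R_6 ≈ -232.451534.
Error ≈ -192.213542 − (-232.451534) ≈ 40.2380.

40.2380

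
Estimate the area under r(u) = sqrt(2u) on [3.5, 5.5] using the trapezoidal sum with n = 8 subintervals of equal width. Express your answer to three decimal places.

5.987

Δu = (5.5 − 3.5)/8 = 0.25.
r(3.5) ≈ 2.646, r(3.75) ≈ 2.739, r(4) ≈ 2.828, r(4.25) ≈ 2.915, r(4.5) ≈ 3.000, r(4.75) ≈ 3.082, r(5) ≈ 3.162, r(5.25) ≈ 3.240, r(5.5) ≈ 3.317.
T_8 = (Δu/2)·[r(u_0) + 2r(u_1) + ... + 2r(u_{7}) + r(u_8)].
Sum ≈ 5.987.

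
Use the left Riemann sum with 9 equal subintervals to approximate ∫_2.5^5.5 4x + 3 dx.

Δx = (5.5 − 2.5)/9 = 1/3.
Left endpoints: 2.5, 17/6, 19/6, 3.5, 23/6, 25/6, 4.5, 29/6, 31/6.
f(2.5) = 13, f(17/6) = 43/3, f(19/6) = 47/3, f(3.5) = 17, f(23/6) = 55/3, f(25/6) = 59/3, f(4.5) = 21, f(29/6) = 67/3, f(31/6) = 71/3.
Sum = Δx · [f(2.5) + f(17/6) + f(19/6) + ...].
Sum = 55.

55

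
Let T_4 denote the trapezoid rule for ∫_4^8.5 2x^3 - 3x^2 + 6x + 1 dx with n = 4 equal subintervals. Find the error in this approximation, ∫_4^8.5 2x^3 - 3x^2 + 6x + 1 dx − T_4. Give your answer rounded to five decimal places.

-32.74805

Exact integral: ∫_4^8.5 f(x) dx = 2105.15625.
T_4 ≈ 2137.9042969.
Error ≈ 2105.15625 − 2137.9042969 ≈ -32.74805.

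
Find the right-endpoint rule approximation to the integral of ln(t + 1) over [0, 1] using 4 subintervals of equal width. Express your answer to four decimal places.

0.4703

Δt = (1 − 0)/4 = 0.25.
Right endpoints: 0.25, 0.5, 0.75, 1.
f(0.25) ≈ 0.2231, f(0.5) ≈ 0.4055, f(0.75) ≈ 0.5596, f(1) ≈ 0.6931.
Sum = Δt · [f(0.25) + f(0.5) + f(0.75) + f(1)].
Sum ≈ 0.4703.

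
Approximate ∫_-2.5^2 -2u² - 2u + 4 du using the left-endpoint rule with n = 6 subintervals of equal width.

5.34375

Δu = (2 − (-2.5))/6 = 0.75.
Left endpoints: -2.5, -1.75, -1, -0.25, 0.5, 1.25.
f(-2.5) = -3.5, f(-1.75) = 1.375, f(-1) = 4, f(-0.25) = 4.375, f(0.5) = 2.5, f(1.25) = -1.625.
Sum = Δu · [f(-2.5) + f(-1.75) + f(-1) + ...].
Sum = 5.34375.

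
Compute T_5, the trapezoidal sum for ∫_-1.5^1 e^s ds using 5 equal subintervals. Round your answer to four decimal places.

Δs = (1 − (-1.5))/5 = 0.5.
f(-1.5) ≈ 0.2231, f(-1) ≈ 0.3679, f(-0.5) ≈ 0.6065, f(0) ≈ 1.0000, f(0.5) ≈ 1.6487, f(1) ≈ 2.7183.
T_5 = (Δs/2)·[f(s_0) + 2f(s_1) + ... + 2f(s_{4}) + f(s_5)].
Sum ≈ 2.5469.

2.5469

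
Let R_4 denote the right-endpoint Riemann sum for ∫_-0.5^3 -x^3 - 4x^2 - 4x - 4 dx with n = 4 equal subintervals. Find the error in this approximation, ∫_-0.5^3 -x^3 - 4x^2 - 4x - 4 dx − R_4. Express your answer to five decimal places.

36.76595

Exact integral: ∫_-0.5^3 f(x) dx ≈ -87.9010417.
R_4 ≈ -124.6669922.
Error ≈ -87.9010417 − (-124.6669922) ≈ 36.76595.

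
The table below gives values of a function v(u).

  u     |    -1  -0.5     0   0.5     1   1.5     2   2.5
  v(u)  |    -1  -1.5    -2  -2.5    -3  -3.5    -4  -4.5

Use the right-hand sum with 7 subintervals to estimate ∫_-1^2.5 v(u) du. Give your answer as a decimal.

-10.5

Δu = 0.5.
Sum = 0.5·[(-1.5) + (-2) + (-2.5) + (-3) + (-3.5) + (-4) + (-4.5)] = -10.5.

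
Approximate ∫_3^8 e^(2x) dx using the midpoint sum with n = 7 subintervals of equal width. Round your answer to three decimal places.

Δx = (8 − 3)/7 = 5/7.
Midpoints: 47/14, 57/14, 67/14, 5.5, 87/14, 97/14, 107/14.
f(47/14) ≈ 824.095, f(57/14) ≈ 3438.729, f(67/14) ≈ 14348.900, f(5.5) ≈ 59874.142, f(87/14) ≈ 249838.860, f(97/14) ≈ 1042511.076, f(107/14) ≈ 4350121.291.
Sum = Δx · [f(47/14) + f(57/14) + f(67/14) + ...].
Sum ≈ 4086397.923.

4086397.923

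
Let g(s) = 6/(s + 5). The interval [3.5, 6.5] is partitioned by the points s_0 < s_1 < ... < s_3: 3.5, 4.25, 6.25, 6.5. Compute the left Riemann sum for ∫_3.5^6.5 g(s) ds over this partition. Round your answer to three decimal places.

Subinterval widths: 0.75, 2, 0.25.
Left endpoints: 3.5, 4.25, 6.25.
g(3.5) = 12/17, g(4.25) = 24/37, g(6.25) = 8/15.
Sum = Σ Δs_i · g(s_i).
Sum ≈ 1.960.

1.960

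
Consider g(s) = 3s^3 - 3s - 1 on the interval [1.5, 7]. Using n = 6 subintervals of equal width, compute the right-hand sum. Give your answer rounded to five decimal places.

Δs = (7 − 1.5)/6 = 11/12.
Right endpoints: 29/12, 10/3, 4.25, 31/6, 73/12, 7.
g(29/12) = 19637/576, g(10/3) = 901/9, g(4.25) = 216.546875, g(31/6) = 28603/72, g(73/12) = 377929/576, g(7) = 1007.
Sum = Δs · [g(29/12) + g(10/3) + g(4.25) + ...].
Sum ≈ 2210.21224.

2210.21224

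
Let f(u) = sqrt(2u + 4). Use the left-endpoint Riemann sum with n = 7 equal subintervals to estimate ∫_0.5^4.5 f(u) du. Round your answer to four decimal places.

11.5014

Δu = (4.5 − 0.5)/7 = 4/7.
Left endpoints: 0.5, 15/14, 23/14, 31/14, 39/14, 47/14, 55/14.
f(0.5) ≈ 2.2361, f(15/14) ≈ 2.4785, f(23/14) ≈ 2.6992, f(31/14) ≈ 2.9032, f(39/14) ≈ 3.0938, f(47/14) ≈ 3.2733, f(55/14) ≈ 3.4434.
Sum = Δu · [f(0.5) + f(15/14) + f(23/14) + ...].
Sum ≈ 11.5014.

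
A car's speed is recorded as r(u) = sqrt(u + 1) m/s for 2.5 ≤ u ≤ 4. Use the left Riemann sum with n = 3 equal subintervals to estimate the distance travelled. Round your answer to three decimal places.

Δu = (4 − 2.5)/3 = 0.5.
Left endpoints: 2.5, 3, 3.5.
r(2.5) ≈ 1.871, r(3) ≈ 2.000, r(3.5) ≈ 2.121.
Sum = Δu · [r(2.5) + r(3) + r(3.5)].
Sum ≈ 2.996.

2.996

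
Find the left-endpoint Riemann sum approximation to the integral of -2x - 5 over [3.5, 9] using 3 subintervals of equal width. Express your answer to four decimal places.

Δx = (9 − 3.5)/3 = 11/6.
Left endpoints: 3.5, 16/3, 43/6.
f(3.5) = -12, f(16/3) = -47/3, f(43/6) = -58/3.
Sum = Δx · [f(3.5) + f(16/3) + f(43/6)].
Sum ≈ -86.1667.

-86.1667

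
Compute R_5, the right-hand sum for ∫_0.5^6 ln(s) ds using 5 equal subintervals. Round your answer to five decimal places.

Δs = (6 − 0.5)/5 = 1.1.
Right endpoints: 1.6, 2.7, 3.8, 4.9, 6.
f(1.6) ≈ 0.47000, f(2.7) ≈ 0.99325, f(3.8) ≈ 1.33500, f(4.9) ≈ 1.58924, f(6) ≈ 1.79176.
Sum = Δs · [f(1.6) + f(2.7) + f(3.8) + f(4.9) + f(6)].
Sum ≈ 6.79718.

6.79718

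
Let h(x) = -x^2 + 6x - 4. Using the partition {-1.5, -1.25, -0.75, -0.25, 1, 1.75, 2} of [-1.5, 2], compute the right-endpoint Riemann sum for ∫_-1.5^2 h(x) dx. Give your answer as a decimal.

-5.75

Subinterval widths: 0.25, 0.5, 0.5, 1.25, 0.75, 0.25.
Right endpoints: -1.25, -0.75, -0.25, 1, 1.75, 2.
h(-1.25) = -13.0625, h(-0.75) = -9.0625, h(-0.25) = -5.5625, h(1) = 1, h(1.75) = 3.4375, h(2) = 4.
Sum = Σ Δx_i · h(x_i).
Sum = -5.75.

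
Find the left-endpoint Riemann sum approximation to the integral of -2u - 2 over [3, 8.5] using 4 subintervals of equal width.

Δu = (8.5 − 3)/4 = 1.375.
Left endpoints: 3, 4.375, 5.75, 7.125.
f(3) = -8, f(4.375) = -10.75, f(5.75) = -13.5, f(7.125) = -16.25.
Sum = Δu · [f(3) + f(4.375) + f(5.75) + f(7.125)].
Sum = -66.6875.

-66.6875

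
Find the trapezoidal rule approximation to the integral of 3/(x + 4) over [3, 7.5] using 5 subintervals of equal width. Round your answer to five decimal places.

1.49191

Δx = (7.5 − 3)/5 = 0.9.
f(3) = 3/7, f(3.9) = 30/79, f(4.8) = 15/44, f(5.7) = 30/97, f(6.6) = 15/53, f(7.5) = 6/23.
T_5 = (Δx/2)·[f(x_0) + 2f(x_1) + ... + 2f(x_{4}) + f(x_5)].
Sum ≈ 1.49191.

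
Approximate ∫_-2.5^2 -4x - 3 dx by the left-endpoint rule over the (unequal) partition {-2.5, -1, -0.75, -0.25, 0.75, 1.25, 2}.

Subinterval widths: 1.5, 0.25, 0.5, 1, 0.5, 0.75.
Left endpoints: -2.5, -1, -0.75, -0.25, 0.75, 1.25.
f(-2.5) = 7, f(-1) = 1, f(-0.75) = 0, f(-0.25) = -2, f(0.75) = -6, f(1.25) = -8.
Sum = Σ Δx_i · f(x_i).
Sum = -0.25.

-0.25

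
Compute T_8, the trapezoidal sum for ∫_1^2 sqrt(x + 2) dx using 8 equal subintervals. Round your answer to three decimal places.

Δx = (2 − 1)/8 = 0.125.
f(1) ≈ 1.732, f(1.125) ≈ 1.768, f(1.25) ≈ 1.803, f(1.375) ≈ 1.837, f(1.5) ≈ 1.871, f(1.625) ≈ 1.904, f(1.75) ≈ 1.936, f(1.875) ≈ 1.969, f(2) ≈ 2.000.
T_8 = (Δx/2)·[f(x_0) + 2f(x_1) + ... + 2f(x_{7}) + f(x_8)].
Sum ≈ 1.869.

1.869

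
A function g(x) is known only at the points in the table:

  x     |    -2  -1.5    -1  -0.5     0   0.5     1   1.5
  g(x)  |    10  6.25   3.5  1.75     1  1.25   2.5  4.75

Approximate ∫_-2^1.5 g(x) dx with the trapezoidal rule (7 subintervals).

Δx = 0.5.
T_7 = (0.5/2)·[10 + 2·6.25 + 2·3.5 + 2·1.75 + 2·1 + 2·1.25 + 2·2.5 + 4.75] = 11.8125.

11.8125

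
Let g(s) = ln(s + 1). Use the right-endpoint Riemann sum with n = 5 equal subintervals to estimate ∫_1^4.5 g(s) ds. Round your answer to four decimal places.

4.8310

Δs = (4.5 − 1)/5 = 0.7.
Right endpoints: 1.7, 2.4, 3.1, 3.8, 4.5.
g(1.7) ≈ 0.9933, g(2.4) ≈ 1.2238, g(3.1) ≈ 1.4110, g(3.8) ≈ 1.5686, g(4.5) ≈ 1.7047.
Sum = Δs · [g(1.7) + g(2.4) + g(3.1) + g(3.8) + g(4.5)].
Sum ≈ 4.8310.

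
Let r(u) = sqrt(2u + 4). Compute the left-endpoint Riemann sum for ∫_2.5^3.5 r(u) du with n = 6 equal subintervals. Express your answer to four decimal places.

3.1345

Δu = (3.5 − 2.5)/6 = 1/6.
Left endpoints: 2.5, 8/3, 17/6, 3, 19/6, 10/3.
r(2.5) ≈ 3.0000, r(8/3) ≈ 3.0551, r(17/6) ≈ 3.1091, r(3) ≈ 3.1623, r(19/6) ≈ 3.2146, r(10/3) ≈ 3.2660.
Sum = Δu · [r(2.5) + r(8/3) + r(17/6) + ...].
Sum ≈ 3.1345.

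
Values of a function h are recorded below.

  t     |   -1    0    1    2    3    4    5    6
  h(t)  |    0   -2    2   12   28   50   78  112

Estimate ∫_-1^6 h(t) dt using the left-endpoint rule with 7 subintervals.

Δt = 1.
Sum = 1·[0 + (-2) + 2 + 12 + 28 + 50 + 78] = 168.

168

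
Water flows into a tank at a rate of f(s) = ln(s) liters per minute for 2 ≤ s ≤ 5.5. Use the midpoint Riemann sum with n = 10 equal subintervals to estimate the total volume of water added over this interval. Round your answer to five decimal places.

Δs = (5.5 − 2)/10 = 0.35.
Midpoints: 2.175, 2.525, 2.875, 3.225, 3.575, 3.925, 4.275, 4.625, 4.975, 5.325.
f(2.175) ≈ 0.77703, f(2.525) ≈ 0.92624, f(2.875) ≈ 1.05605, f(3.225) ≈ 1.17093, f(3.575) ≈ 1.27397, f(3.925) ≈ 1.36737, f(4.275) ≈ 1.45278, f(4.625) ≈ 1.53148, f(4.975) ≈ 1.60443, f(5.325) ≈ 1.67241.
Sum = Δs · [f(2.175) + f(2.525) + f(2.875) + ...].
Sum ≈ 4.49144.

4.49144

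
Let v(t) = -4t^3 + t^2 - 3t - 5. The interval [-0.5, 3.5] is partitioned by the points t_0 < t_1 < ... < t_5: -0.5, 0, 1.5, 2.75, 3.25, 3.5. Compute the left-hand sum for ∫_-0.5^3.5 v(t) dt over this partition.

Subinterval widths: 0.5, 1.5, 1.25, 0.5, 0.25.
Left endpoints: -0.5, 0, 1.5, 2.75, 3.25.
v(-0.5) = -2.75, v(0) = -5, v(1.5) = -20.75, v(2.75) = -88.875, v(3.25) = -141.5.
Sum = Σ Δt_i · v(t_i).
Sum = -114.625.

-114.625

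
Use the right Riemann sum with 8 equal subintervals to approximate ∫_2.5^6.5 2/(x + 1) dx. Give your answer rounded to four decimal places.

Δx = (6.5 − 2.5)/8 = 0.5.
Right endpoints: 3, 3.5, 4, 4.5, 5, 5.5, 6, 6.5.
f(3) = 0.5, f(3.5) = 4/9, f(4) = 0.4, f(4.5) = 4/11, f(5) = 1/3, f(5.5) = 4/13, f(6) = 2/7, f(6.5) = 4/15.
Sum = Δx · [f(3) + f(3.5) + f(4) + ...].
Sum ≈ 1.4507.

1.4507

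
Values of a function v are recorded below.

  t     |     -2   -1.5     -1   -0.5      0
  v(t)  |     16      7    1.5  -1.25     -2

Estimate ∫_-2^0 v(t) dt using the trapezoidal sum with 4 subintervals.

7.125

Δt = 0.5.
T_4 = (0.5/2)·[16 + 2·7 + 2·1.5 + 2·(-1.25) + (-2)] = 7.125.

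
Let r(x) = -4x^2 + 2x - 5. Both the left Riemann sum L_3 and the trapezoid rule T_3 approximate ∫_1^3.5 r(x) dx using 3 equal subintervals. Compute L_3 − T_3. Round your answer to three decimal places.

16.667

L_3 ≈ -41.57407.
T_3 ≈ -58.24074.
L_3 − T_3 ≈ 16.667.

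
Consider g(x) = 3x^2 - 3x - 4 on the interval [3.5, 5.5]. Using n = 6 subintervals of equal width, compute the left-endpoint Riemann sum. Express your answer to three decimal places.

80.611

Δx = (5.5 − 3.5)/6 = 1/3.
Left endpoints: 3.5, 23/6, 25/6, 4.5, 29/6, 31/6.
g(3.5) = 22.25, g(23/6) = 343/12, g(25/6) = 427/12, g(4.5) = 43.25, g(29/6) = 619/12, g(31/6) = 727/12.
Sum = Δx · [g(3.5) + g(23/6) + g(25/6) + ...].
Sum ≈ 80.611.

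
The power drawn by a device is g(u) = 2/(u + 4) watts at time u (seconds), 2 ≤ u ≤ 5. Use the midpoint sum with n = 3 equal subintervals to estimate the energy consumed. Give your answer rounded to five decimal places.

Δu = (5 − 2)/3 = 1.
Midpoints: 2.5, 3.5, 4.5.
g(2.5) = 4/13, g(3.5) = 4/15, g(4.5) = 4/17.
Sum = Δu · [g(2.5) + g(3.5) + g(4.5)].
Sum ≈ 0.80965.

0.80965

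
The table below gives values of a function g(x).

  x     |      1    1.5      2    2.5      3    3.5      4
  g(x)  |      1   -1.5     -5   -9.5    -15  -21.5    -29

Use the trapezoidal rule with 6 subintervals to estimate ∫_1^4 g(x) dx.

-33.25

Δx = 0.5.
T_6 = (0.5/2)·[1 + 2·(-1.5) + 2·(-5) + 2·(-9.5) + 2·(-15) + 2·(-21.5) + (-29)] = -33.25.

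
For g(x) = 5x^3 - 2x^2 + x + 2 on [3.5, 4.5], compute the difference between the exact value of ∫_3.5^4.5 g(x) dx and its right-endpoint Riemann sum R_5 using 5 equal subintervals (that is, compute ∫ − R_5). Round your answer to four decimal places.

-23.0117

Exact integral: ∫_3.5^4.5 g(x) dx ≈ 298.833333.
R_5 = 321.845.
Error ≈ 298.833333 − 321.845 ≈ -23.0117.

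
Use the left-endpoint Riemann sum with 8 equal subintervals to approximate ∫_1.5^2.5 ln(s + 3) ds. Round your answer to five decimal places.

1.59517

Δs = (2.5 − 1.5)/8 = 0.125.
Left endpoints: 1.5, 1.625, 1.75, 1.875, 2, 2.125, 2.25, 2.375.
f(1.5) ≈ 1.50408, f(1.625) ≈ 1.53148, f(1.75) ≈ 1.55814, f(1.875) ≈ 1.58412, f(2) ≈ 1.60944, f(2.125) ≈ 1.63413, f(2.25) ≈ 1.65823, f(2.375) ≈ 1.68176.
Sum = Δs · [f(1.5) + f(1.625) + f(1.75) + ...].
Sum ≈ 1.59517.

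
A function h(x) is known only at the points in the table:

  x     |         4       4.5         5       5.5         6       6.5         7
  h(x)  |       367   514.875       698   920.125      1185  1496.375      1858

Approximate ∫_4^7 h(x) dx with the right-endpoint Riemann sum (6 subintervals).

3336.1875

Δx = 0.5.
Sum = 0.5·[514.875 + 698 + 920.125 + 1185 + 1496.375 + 1858] = 3336.1875.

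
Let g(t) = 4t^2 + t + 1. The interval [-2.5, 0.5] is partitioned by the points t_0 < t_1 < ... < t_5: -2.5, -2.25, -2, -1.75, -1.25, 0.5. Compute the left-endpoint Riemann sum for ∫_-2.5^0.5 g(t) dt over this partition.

30.625

Subinterval widths: 0.25, 0.25, 0.25, 0.5, 1.75.
Left endpoints: -2.5, -2.25, -2, -1.75, -1.25.
g(-2.5) = 23.5, g(-2.25) = 19, g(-2) = 15, g(-1.75) = 11.5, g(-1.25) = 6.
Sum = Σ Δt_i · g(t_i).
Sum = 30.625.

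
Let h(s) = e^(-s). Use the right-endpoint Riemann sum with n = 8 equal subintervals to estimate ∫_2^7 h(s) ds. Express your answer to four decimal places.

0.0968

Δs = (7 − 2)/8 = 0.625.
Right endpoints: 2.625, 3.25, 3.875, 4.5, 5.125, 5.75, 6.375, 7.
h(2.625) ≈ 0.0724, h(3.25) ≈ 0.0388, h(3.875) ≈ 0.0208, h(4.5) ≈ 0.0111, h(5.125) ≈ 0.0059, h(5.75) ≈ 0.0032, h(6.375) ≈ 0.0017, h(7) ≈ 0.0009.
Sum = Δs · [h(2.625) + h(3.25) + h(3.875) + ...].
Sum ≈ 0.0968.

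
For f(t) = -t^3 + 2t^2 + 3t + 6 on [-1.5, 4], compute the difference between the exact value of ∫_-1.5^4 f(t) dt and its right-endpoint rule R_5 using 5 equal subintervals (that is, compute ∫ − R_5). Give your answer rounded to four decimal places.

14.7973

Exact integral: ∫_-1.5^4 f(t) dt ≈ 35.807292.
R_5 = 21.01.
Error ≈ 35.807292 − 21.01 ≈ 14.7973.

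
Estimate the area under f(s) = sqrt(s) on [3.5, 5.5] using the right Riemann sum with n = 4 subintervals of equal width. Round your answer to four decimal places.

4.3513

Δs = (5.5 − 3.5)/4 = 0.5.
Right endpoints: 4, 4.5, 5, 5.5.
f(4) ≈ 2.0000, f(4.5) ≈ 2.1213, f(5) ≈ 2.2361, f(5.5) ≈ 2.3452.
Sum = Δs · [f(4) + f(4.5) + f(5) + f(5.5)].
Sum ≈ 4.3513.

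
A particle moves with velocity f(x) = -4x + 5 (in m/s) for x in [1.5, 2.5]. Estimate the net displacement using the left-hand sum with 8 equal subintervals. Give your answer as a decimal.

Δx = (2.5 − 1.5)/8 = 0.125.
Left endpoints: 1.5, 1.625, 1.75, 1.875, 2, 2.125, 2.25, 2.375.
f(1.5) = -1, f(1.625) = -1.5, f(1.75) = -2, f(1.875) = -2.5, f(2) = -3, f(2.125) = -3.5, f(2.25) = -4, f(2.375) = -4.5.
Sum = Δx · [f(1.5) + f(1.625) + f(1.75) + ...].
Sum = -2.75.

-2.75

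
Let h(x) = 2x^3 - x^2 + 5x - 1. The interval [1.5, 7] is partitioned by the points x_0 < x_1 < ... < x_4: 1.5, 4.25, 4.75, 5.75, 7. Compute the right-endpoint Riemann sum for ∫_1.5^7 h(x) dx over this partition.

1749.1484375

Subinterval widths: 2.75, 0.5, 1, 1.25.
Right endpoints: 4.25, 4.75, 5.75, 7.
h(4.25) = 155.71875, h(4.75) = 214.53125, h(5.75) = 374.90625, h(7) = 671.
Sum = Σ Δx_i · h(x_i).
Sum = 1749.1484375.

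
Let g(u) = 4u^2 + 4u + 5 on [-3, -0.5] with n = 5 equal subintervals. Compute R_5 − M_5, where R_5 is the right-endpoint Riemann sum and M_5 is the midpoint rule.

-5.625

R_5 = 25.
M_5 = 30.625.
R_5 − M_5 = -5.625.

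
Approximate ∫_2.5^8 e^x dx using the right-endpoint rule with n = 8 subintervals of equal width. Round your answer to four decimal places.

4105.3153

Δx = (8 − 2.5)/8 = 0.6875.
Right endpoints: 3.1875, 3.875, 4.5625, 5.25, 5.9375, 6.625, 7.3125, 8.
f(3.1875) ≈ 24.2278, f(3.875) ≈ 48.1827, f(4.5625) ≈ 95.8227, f(5.25) ≈ 190.5663, f(5.9375) ≈ 378.9863, f(6.625) ≈ 753.7042, f(7.3125) ≈ 1498.9198, f(8) ≈ 2980.9580.
Sum = Δx · [f(3.1875) + f(3.875) + f(4.5625) + ...].
Sum ≈ 4105.3153.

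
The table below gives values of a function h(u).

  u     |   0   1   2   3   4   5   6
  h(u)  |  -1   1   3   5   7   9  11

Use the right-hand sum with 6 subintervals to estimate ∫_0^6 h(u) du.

36

Δu = 1.
Sum = 1·[1 + 3 + 5 + 7 + 9 + 11] = 36.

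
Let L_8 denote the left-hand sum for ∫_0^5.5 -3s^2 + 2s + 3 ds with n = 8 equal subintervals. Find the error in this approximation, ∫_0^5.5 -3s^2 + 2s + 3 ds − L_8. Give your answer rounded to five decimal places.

Exact integral: ∫_0^5.5 f(s) ds = -119.625.
L_8 ≈ -93.5107422.
Error ≈ -119.625 − (-93.5107422) ≈ -26.11426.

-26.11426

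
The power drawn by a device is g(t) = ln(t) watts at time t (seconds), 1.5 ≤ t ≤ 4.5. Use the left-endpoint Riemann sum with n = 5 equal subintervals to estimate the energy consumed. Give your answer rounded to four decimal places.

2.8173

Δt = (4.5 − 1.5)/5 = 0.6.
Left endpoints: 1.5, 2.1, 2.7, 3.3, 3.9.
g(1.5) ≈ 0.4055, g(2.1) ≈ 0.7419, g(2.7) ≈ 0.9933, g(3.3) ≈ 1.1939, g(3.9) ≈ 1.3610.
Sum = Δt · [g(1.5) + g(2.1) + g(2.7) + g(3.3) + g(3.9)].
Sum ≈ 2.8173.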